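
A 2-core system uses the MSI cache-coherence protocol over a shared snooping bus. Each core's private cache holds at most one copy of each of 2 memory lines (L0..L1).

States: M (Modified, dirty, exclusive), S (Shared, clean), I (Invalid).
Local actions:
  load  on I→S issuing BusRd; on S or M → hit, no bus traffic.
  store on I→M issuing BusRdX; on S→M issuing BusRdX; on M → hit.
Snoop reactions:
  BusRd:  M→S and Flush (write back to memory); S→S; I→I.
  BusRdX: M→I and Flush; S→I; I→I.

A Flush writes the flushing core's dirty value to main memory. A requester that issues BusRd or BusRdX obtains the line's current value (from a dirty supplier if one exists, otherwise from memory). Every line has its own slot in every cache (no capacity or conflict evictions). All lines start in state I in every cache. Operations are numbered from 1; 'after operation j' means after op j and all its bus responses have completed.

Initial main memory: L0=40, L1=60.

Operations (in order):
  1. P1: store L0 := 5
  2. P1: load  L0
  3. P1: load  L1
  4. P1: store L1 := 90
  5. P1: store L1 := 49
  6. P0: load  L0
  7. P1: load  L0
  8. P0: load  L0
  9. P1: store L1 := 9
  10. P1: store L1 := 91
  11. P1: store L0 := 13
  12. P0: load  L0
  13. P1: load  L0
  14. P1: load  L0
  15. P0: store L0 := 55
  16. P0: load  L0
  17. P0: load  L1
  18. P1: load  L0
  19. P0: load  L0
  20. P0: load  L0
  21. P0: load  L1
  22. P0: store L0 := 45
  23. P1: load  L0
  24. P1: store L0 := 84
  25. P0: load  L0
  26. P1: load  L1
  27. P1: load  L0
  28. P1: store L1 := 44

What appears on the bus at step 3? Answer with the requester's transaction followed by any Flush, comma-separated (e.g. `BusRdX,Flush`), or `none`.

  op1 P1: store L0 := 5 → I/M on L0; bus BusRdX; mem=40
  op2 P1: load  L0 → I/M on L0; bus (none); mem=40
  op3 P1: load  L1 → I/S on L1; bus BusRd; mem=60
  op4 P1: store L1 := 90 → I/M on L1; bus BusRdX; mem=60
  op5 P1: store L1 := 49 → I/M on L1; bus (none); mem=60
  op6 P0: load  L0 → S/S on L0; bus BusRd Flush; mem=5
  op7 P1: load  L0 → S/S on L0; bus (none); mem=5
  op8 P0: load  L0 → S/S on L0; bus (none); mem=5
  op9 P1: store L1 := 9 → I/M on L1; bus (none); mem=60
  op10 P1: store L1 := 91 → I/M on L1; bus (none); mem=60
  op11 P1: store L0 := 13 → I/M on L0; bus BusRdX; mem=5
  op12 P0: load  L0 → S/S on L0; bus BusRd Flush; mem=13
  op13 P1: load  L0 → S/S on L0; bus (none); mem=13
  op14 P1: load  L0 → S/S on L0; bus (none); mem=13
  op15 P0: store L0 := 55 → M/I on L0; bus BusRdX; mem=13
  op16 P0: load  L0 → M/I on L0; bus (none); mem=13
  op17 P0: load  L1 → S/S on L1; bus BusRd Flush; mem=91
  op18 P1: load  L0 → S/S on L0; bus BusRd Flush; mem=55
  op19 P0: load  L0 → S/S on L0; bus (none); mem=55
  op20 P0: load  L0 → S/S on L0; bus (none); mem=55
  op21 P0: load  L1 → S/S on L1; bus (none); mem=91
  op22 P0: store L0 := 45 → M/I on L0; bus BusRdX; mem=55
  op23 P1: load  L0 → S/S on L0; bus BusRd Flush; mem=45
  op24 P1: store L0 := 84 → I/M on L0; bus BusRdX; mem=45
  op25 P0: load  L0 → S/S on L0; bus BusRd Flush; mem=84
  op26 P1: load  L1 → S/S on L1; bus (none); mem=91
  op27 P1: load  L0 → S/S on L0; bus (none); mem=84
  op28 P1: store L1 := 44 → I/M on L1; bus BusRdX; mem=91

bus = BusRd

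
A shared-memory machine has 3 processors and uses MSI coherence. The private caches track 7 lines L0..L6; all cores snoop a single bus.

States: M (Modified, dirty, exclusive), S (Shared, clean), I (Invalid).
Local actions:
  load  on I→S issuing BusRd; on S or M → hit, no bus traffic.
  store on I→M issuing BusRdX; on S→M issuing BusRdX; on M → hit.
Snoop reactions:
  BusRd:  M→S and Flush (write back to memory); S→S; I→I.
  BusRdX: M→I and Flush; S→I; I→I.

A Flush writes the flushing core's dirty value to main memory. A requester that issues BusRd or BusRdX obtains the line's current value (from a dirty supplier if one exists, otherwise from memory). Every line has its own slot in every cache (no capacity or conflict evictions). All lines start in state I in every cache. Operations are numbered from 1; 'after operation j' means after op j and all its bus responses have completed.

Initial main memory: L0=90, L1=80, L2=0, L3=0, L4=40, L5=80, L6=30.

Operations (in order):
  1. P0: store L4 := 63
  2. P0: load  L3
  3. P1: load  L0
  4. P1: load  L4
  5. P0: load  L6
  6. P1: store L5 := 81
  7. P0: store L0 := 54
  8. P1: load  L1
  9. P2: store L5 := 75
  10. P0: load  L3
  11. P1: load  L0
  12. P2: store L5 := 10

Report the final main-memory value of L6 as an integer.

[1] P0: store L4 := 63 | P0:M(63), P1:I, P2:I | bus: BusRdX
[2] P0: load  L3 | P0:S(0), P1:I, P2:I | bus: BusRd
[3] P1: load  L0 | P0:I, P1:S(90), P2:I | bus: BusRd
[4] P1: load  L4 | P0:S(63), P1:S(63), P2:I | bus: BusRd,Flush
[5] P0: load  L6 | P0:S(30), P1:I, P2:I | bus: BusRd
[6] P1: store L5 := 81 | P0:I, P1:M(81), P2:I | bus: BusRdX
[7] P0: store L0 := 54 | P0:M(54), P1:I, P2:I | bus: BusRdX
[8] P1: load  L1 | P0:I, P1:S(80), P2:I | bus: BusRd
[9] P2: store L5 := 75 | P0:I, P1:I, P2:M(75) | bus: BusRdX,Flush
[10] P0: load  L3 | P0:S(0), P1:I, P2:I | bus: none
[11] P1: load  L0 | P0:S(54), P1:S(54), P2:I | bus: BusRd,Flush
[12] P2: store L5 := 10 | P0:I, P1:I, P2:M(10) | bus: none

memory[L6] = 30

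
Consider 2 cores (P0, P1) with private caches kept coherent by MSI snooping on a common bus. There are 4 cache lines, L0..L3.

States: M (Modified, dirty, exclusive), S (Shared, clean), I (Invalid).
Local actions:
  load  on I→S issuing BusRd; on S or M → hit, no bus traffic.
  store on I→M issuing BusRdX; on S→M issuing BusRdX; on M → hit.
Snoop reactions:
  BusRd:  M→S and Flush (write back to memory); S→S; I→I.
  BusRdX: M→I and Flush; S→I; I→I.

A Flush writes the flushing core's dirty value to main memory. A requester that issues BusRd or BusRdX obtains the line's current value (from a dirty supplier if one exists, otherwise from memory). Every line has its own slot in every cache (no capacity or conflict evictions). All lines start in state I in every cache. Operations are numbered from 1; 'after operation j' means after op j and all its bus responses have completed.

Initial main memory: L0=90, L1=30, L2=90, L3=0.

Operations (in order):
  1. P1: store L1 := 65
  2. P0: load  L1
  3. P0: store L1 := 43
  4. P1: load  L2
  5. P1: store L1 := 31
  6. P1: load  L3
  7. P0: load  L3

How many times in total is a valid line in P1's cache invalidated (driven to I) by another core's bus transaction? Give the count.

1. P1: store L1 := 65  bus=[BusRdX]  L1: P0=I P1=M  mem[L1]=30
2. P0: load  L1  bus=[BusRd,Flush]  L1: P0=S P1=S  mem[L1]=65
3. P0: store L1 := 43  bus=[BusRdX]  L1: P0=M P1=I  mem[L1]=65
4. P1: load  L2  bus=[BusRd]  L2: P0=I P1=S  mem[L2]=90
5. P1: store L1 := 31  bus=[BusRdX,Flush]  L1: P0=I P1=M  mem[L1]=43
6. P1: load  L3  bus=[BusRd]  L3: P0=I P1=S  mem[L3]=0
7. P0: load  L3  bus=[BusRd]  L3: P0=S P1=S  mem[L3]=0

invalidations = 1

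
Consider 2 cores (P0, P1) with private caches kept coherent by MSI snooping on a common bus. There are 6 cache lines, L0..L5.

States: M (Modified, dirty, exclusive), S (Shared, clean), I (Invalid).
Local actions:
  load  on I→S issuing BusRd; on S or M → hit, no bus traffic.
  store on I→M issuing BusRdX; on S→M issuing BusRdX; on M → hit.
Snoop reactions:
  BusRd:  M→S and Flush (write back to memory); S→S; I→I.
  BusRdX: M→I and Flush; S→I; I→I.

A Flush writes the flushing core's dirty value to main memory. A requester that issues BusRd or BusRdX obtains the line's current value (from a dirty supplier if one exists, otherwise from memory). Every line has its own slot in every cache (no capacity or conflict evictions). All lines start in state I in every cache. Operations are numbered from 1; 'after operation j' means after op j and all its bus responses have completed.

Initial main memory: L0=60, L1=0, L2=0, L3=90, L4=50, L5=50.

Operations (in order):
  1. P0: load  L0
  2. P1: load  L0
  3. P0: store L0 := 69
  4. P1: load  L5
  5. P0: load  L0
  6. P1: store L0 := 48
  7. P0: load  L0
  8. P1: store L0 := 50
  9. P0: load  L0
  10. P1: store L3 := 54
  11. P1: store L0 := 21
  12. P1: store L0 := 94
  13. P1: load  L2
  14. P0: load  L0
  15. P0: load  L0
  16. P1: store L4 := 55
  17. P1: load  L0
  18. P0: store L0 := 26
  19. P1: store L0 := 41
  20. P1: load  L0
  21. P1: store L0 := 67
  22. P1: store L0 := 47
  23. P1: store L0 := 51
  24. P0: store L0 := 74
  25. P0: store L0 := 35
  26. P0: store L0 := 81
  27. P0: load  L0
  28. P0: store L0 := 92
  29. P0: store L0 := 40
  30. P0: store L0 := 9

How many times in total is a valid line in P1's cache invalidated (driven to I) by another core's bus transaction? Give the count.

invalidations = 3

[1] P0: load  L0 | P0:S(60), P1:I | bus: BusRd
[2] P1: load  L0 | P0:S(60), P1:S(60) | bus: BusRd
[3] P0: store L0 := 69 | P0:M(69), P1:I | bus: BusRdX
[4] P1: load  L5 | P0:I, P1:S(50) | bus: BusRd
[5] P0: load  L0 | P0:M(69), P1:I | bus: none
[6] P1: store L0 := 48 | P0:I, P1:M(48) | bus: BusRdX,Flush
[7] P0: load  L0 | P0:S(48), P1:S(48) | bus: BusRd,Flush
[8] P1: store L0 := 50 | P0:I, P1:M(50) | bus: BusRdX
[9] P0: load  L0 | P0:S(50), P1:S(50) | bus: BusRd,Flush
[10] P1: store L3 := 54 | P0:I, P1:M(54) | bus: BusRdX
[11] P1: store L0 := 21 | P0:I, P1:M(21) | bus: BusRdX
[12] P1: store L0 := 94 | P0:I, P1:M(94) | bus: none
[13] P1: load  L2 | P0:I, P1:S(0) | bus: BusRd
[14] P0: load  L0 | P0:S(94), P1:S(94) | bus: BusRd,Flush
[15] P0: load  L0 | P0:S(94), P1:S(94) | bus: none
[16] P1: store L4 := 55 | P0:I, P1:M(55) | bus: BusRdX
[17] P1: load  L0 | P0:S(94), P1:S(94) | bus: none
[18] P0: store L0 := 26 | P0:M(26), P1:I | bus: BusRdX
[19] P1: store L0 := 41 | P0:I, P1:M(41) | bus: BusRdX,Flush
[20] P1: load  L0 | P0:I, P1:M(41) | bus: none
[21] P1: store L0 := 67 | P0:I, P1:M(67) | bus: none
[22] P1: store L0 := 47 | P0:I, P1:M(47) | bus: none
[23] P1: store L0 := 51 | P0:I, P1:M(51) | bus: none
[24] P0: store L0 := 74 | P0:M(74), P1:I | bus: BusRdX,Flush
[25] P0: store L0 := 35 | P0:M(35), P1:I | bus: none
[26] P0: store L0 := 81 | P0:M(81), P1:I | bus: none
[27] P0: load  L0 | P0:M(81), P1:I | bus: none
[28] P0: store L0 := 92 | P0:M(92), P1:I | bus: none
[29] P0: store L0 := 40 | P0:M(40), P1:I | bus: none
[30] P0: store L0 := 9 | P0:M(9), P1:I | bus: none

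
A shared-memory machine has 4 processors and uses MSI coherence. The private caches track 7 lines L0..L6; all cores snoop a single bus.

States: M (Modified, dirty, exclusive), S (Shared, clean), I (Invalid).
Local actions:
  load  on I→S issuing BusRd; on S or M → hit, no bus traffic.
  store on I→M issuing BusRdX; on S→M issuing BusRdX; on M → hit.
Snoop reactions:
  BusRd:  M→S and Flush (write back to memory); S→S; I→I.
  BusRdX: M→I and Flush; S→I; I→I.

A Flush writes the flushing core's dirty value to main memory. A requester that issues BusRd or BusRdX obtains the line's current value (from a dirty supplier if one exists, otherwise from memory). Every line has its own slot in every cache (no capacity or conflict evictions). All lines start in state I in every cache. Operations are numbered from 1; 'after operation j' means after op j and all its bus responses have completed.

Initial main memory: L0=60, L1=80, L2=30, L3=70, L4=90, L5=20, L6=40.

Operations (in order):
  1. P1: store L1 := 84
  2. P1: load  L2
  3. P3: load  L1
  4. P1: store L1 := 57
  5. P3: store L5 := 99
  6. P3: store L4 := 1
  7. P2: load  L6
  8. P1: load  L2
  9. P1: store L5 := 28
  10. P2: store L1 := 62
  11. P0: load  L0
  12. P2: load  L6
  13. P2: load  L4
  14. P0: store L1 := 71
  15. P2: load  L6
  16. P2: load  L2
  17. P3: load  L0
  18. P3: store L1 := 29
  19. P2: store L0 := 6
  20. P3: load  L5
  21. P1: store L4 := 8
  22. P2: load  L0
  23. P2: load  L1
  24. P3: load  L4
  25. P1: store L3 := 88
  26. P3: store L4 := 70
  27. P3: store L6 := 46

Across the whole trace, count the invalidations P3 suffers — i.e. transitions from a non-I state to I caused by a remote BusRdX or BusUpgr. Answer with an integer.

  op1 P1: store L1 := 84 → I/M/I/I on L1; bus BusRdX; mem=80
  op2 P1: load  L2 → I/S/I/I on L2; bus BusRd; mem=30
  op3 P3: load  L1 → I/S/I/S on L1; bus BusRd Flush; mem=84
  op4 P1: store L1 := 57 → I/M/I/I on L1; bus BusRdX; mem=84
  op5 P3: store L5 := 99 → I/I/I/M on L5; bus BusRdX; mem=20
  op6 P3: store L4 := 1 → I/I/I/M on L4; bus BusRdX; mem=90
  op7 P2: load  L6 → I/I/S/I on L6; bus BusRd; mem=40
  op8 P1: load  L2 → I/S/I/I on L2; bus (none); mem=30
  op9 P1: store L5 := 28 → I/M/I/I on L5; bus BusRdX Flush; mem=99
  op10 P2: store L1 := 62 → I/I/M/I on L1; bus BusRdX Flush; mem=57
  op11 P0: load  L0 → S/I/I/I on L0; bus BusRd; mem=60
  op12 P2: load  L6 → I/I/S/I on L6; bus (none); mem=40
  op13 P2: load  L4 → I/I/S/S on L4; bus BusRd Flush; mem=1
  op14 P0: store L1 := 71 → M/I/I/I on L1; bus BusRdX Flush; mem=62
  op15 P2: load  L6 → I/I/S/I on L6; bus (none); mem=40
  op16 P2: load  L2 → I/S/S/I on L2; bus BusRd; mem=30
  op17 P3: load  L0 → S/I/I/S on L0; bus BusRd; mem=60
  op18 P3: store L1 := 29 → I/I/I/M on L1; bus BusRdX Flush; mem=71
  op19 P2: store L0 := 6 → I/I/M/I on L0; bus BusRdX; mem=60
  op20 P3: load  L5 → I/S/I/S on L5; bus BusRd Flush; mem=28
  op21 P1: store L4 := 8 → I/M/I/I on L4; bus BusRdX; mem=1
  op22 P2: load  L0 → I/I/M/I on L0; bus (none); mem=60
  op23 P2: load  L1 → I/I/S/S on L1; bus BusRd Flush; mem=29
  op24 P3: load  L4 → I/S/I/S on L4; bus BusRd Flush; mem=8
  op25 P1: store L3 := 88 → I/M/I/I on L3; bus BusRdX; mem=70
  op26 P3: store L4 := 70 → I/I/I/M on L4; bus BusRdX; mem=8
  op27 P3: store L6 := 46 → I/I/I/M on L6; bus BusRdX; mem=40

invalidations = 4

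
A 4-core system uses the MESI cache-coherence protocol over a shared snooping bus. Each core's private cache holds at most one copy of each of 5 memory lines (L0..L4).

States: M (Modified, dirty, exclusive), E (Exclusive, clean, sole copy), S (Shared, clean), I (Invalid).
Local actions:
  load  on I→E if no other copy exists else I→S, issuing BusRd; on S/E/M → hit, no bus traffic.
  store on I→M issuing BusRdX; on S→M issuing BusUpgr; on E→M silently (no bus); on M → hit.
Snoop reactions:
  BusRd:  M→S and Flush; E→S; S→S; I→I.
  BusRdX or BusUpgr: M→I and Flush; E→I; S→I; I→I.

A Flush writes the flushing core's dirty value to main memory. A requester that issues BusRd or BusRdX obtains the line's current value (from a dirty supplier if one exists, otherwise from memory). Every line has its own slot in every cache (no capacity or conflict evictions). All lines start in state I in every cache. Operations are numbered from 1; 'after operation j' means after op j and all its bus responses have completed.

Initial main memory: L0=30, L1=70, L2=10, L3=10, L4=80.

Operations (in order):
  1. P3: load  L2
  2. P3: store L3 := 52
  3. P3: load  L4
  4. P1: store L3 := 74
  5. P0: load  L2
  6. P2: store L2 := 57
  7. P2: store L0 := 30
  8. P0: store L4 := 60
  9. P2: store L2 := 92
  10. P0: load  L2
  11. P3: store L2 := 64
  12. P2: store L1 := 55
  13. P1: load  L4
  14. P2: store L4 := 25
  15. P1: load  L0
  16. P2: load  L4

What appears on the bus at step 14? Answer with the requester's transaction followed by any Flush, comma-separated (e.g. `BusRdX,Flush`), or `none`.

bus = BusRdX

step 1: P3: load  L2  ⟶  IIIE  (L2)  txn=BusRd  M[L2]=10
step 2: P3: store L3 := 52  ⟶  IIIM  (L3)  txn=BusRdX  M[L3]=10
step 3: P3: load  L4  ⟶  IIIE  (L4)  txn=BusRd  M[L4]=80
step 4: P1: store L3 := 74  ⟶  IMII  (L3)  txn=BusRdX+Flush  M[L3]=52
step 5: P0: load  L2  ⟶  SIIS  (L2)  txn=BusRd  M[L2]=10
step 6: P2: store L2 := 57  ⟶  IIMI  (L2)  txn=BusRdX  M[L2]=10
step 7: P2: store L0 := 30  ⟶  IIMI  (L0)  txn=BusRdX  M[L0]=30
step 8: P0: store L4 := 60  ⟶  MIII  (L4)  txn=BusRdX  M[L4]=80
step 9: P2: store L2 := 92  ⟶  IIMI  (L2)  txn=∅  M[L2]=10
step 10: P0: load  L2  ⟶  SISI  (L2)  txn=BusRd+Flush  M[L2]=92
step 11: P3: store L2 := 64  ⟶  IIIM  (L2)  txn=BusRdX  M[L2]=92
step 12: P2: store L1 := 55  ⟶  IIMI  (L1)  txn=BusRdX  M[L1]=70
step 13: P1: load  L4  ⟶  SSII  (L4)  txn=BusRd+Flush  M[L4]=60
step 14: P2: store L4 := 25  ⟶  IIMI  (L4)  txn=BusRdX  M[L4]=60
step 15: P1: load  L0  ⟶  ISSI  (L0)  txn=BusRd+Flush  M[L0]=30
step 16: P2: load  L4  ⟶  IIMI  (L4)  txn=∅  M[L4]=60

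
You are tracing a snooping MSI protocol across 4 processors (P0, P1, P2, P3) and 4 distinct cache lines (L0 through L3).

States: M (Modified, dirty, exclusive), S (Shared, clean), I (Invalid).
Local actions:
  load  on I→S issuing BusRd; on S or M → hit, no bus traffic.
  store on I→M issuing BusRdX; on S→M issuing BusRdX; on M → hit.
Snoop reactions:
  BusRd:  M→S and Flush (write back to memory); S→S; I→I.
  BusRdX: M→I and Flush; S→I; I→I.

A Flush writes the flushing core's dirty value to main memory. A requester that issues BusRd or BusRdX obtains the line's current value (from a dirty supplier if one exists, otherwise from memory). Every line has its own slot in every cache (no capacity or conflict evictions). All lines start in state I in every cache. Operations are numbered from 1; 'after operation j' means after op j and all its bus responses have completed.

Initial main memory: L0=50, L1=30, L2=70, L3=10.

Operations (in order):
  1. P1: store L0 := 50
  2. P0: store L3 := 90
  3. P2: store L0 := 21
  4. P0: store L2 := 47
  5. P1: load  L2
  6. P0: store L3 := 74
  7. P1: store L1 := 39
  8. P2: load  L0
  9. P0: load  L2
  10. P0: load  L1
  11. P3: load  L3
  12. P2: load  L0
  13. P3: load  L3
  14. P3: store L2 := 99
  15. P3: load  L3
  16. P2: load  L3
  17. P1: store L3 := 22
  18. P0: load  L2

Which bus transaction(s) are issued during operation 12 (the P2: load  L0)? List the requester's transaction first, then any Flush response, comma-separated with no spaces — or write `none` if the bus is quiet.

bus = none

  op1 P1: store L0 := 50 → I/M/I/I on L0; bus BusRdX; mem=50
  op2 P0: store L3 := 90 → M/I/I/I on L3; bus BusRdX; mem=10
  op3 P2: store L0 := 21 → I/I/M/I on L0; bus BusRdX Flush; mem=50
  op4 P0: store L2 := 47 → M/I/I/I on L2; bus BusRdX; mem=70
  op5 P1: load  L2 → S/S/I/I on L2; bus BusRd Flush; mem=47
  op6 P0: store L3 := 74 → M/I/I/I on L3; bus (none); mem=10
  op7 P1: store L1 := 39 → I/M/I/I on L1; bus BusRdX; mem=30
  op8 P2: load  L0 → I/I/M/I on L0; bus (none); mem=50
  op9 P0: load  L2 → S/S/I/I on L2; bus (none); mem=47
  op10 P0: load  L1 → S/S/I/I on L1; bus BusRd Flush; mem=39
  op11 P3: load  L3 → S/I/I/S on L3; bus BusRd Flush; mem=74
  op12 P2: load  L0 → I/I/M/I on L0; bus (none); mem=50
  op13 P3: load  L3 → S/I/I/S on L3; bus (none); mem=74
  op14 P3: store L2 := 99 → I/I/I/M on L2; bus BusRdX; mem=47
  op15 P3: load  L3 → S/I/I/S on L3; bus (none); mem=74
  op16 P2: load  L3 → S/I/S/S on L3; bus BusRd; mem=74
  op17 P1: store L3 := 22 → I/M/I/I on L3; bus BusRdX; mem=74
  op18 P0: load  L2 → S/I/I/S on L2; bus BusRd Flush; mem=99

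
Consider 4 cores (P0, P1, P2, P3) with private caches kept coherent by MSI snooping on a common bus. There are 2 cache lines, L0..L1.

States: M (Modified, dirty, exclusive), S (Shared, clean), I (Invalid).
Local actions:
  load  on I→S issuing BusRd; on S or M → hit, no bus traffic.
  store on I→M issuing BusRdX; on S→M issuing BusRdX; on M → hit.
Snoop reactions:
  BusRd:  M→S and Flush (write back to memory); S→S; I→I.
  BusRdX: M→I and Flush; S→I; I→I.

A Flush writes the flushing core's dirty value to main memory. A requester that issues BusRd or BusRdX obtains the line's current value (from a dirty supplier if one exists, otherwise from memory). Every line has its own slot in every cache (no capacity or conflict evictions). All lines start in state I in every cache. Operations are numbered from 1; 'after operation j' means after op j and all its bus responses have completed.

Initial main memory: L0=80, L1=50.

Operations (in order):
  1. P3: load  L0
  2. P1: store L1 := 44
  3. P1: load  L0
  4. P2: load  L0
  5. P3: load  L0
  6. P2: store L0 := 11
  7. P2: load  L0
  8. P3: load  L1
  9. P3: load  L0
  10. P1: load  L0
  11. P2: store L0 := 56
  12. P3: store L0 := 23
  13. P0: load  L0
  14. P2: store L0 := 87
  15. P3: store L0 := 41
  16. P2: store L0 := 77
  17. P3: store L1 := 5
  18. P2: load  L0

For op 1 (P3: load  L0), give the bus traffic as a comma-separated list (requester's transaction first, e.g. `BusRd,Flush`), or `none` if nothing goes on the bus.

[1] P3: load  L0 | P0:I, P1:I, P2:I, P3:S(80) | bus: BusRd
[2] P1: store L1 := 44 | P0:I, P1:M(44), P2:I, P3:I | bus: BusRdX
[3] P1: load  L0 | P0:I, P1:S(80), P2:I, P3:S(80) | bus: BusRd
[4] P2: load  L0 | P0:I, P1:S(80), P2:S(80), P3:S(80) | bus: BusRd
[5] P3: load  L0 | P0:I, P1:S(80), P2:S(80), P3:S(80) | bus: none
[6] P2: store L0 := 11 | P0:I, P1:I, P2:M(11), P3:I | bus: BusRdX
[7] P2: load  L0 | P0:I, P1:I, P2:M(11), P3:I | bus: none
[8] P3: load  L1 | P0:I, P1:S(44), P2:I, P3:S(44) | bus: BusRd,Flush
[9] P3: load  L0 | P0:I, P1:I, P2:S(11), P3:S(11) | bus: BusRd,Flush
[10] P1: load  L0 | P0:I, P1:S(11), P2:S(11), P3:S(11) | bus: BusRd
[11] P2: store L0 := 56 | P0:I, P1:I, P2:M(56), P3:I | bus: BusRdX
[12] P3: store L0 := 23 | P0:I, P1:I, P2:I, P3:M(23) | bus: BusRdX,Flush
[13] P0: load  L0 | P0:S(23), P1:I, P2:I, P3:S(23) | bus: BusRd,Flush
[14] P2: store L0 := 87 | P0:I, P1:I, P2:M(87), P3:I | bus: BusRdX
[15] P3: store L0 := 41 | P0:I, P1:I, P2:I, P3:M(41) | bus: BusRdX,Flush
[16] P2: store L0 := 77 | P0:I, P1:I, P2:M(77), P3:I | bus: BusRdX,Flush
[17] P3: store L1 := 5 | P0:I, P1:I, P2:I, P3:M(5) | bus: BusRdX
[18] P2: load  L0 | P0:I, P1:I, P2:M(77), P3:I | bus: none

bus = BusRd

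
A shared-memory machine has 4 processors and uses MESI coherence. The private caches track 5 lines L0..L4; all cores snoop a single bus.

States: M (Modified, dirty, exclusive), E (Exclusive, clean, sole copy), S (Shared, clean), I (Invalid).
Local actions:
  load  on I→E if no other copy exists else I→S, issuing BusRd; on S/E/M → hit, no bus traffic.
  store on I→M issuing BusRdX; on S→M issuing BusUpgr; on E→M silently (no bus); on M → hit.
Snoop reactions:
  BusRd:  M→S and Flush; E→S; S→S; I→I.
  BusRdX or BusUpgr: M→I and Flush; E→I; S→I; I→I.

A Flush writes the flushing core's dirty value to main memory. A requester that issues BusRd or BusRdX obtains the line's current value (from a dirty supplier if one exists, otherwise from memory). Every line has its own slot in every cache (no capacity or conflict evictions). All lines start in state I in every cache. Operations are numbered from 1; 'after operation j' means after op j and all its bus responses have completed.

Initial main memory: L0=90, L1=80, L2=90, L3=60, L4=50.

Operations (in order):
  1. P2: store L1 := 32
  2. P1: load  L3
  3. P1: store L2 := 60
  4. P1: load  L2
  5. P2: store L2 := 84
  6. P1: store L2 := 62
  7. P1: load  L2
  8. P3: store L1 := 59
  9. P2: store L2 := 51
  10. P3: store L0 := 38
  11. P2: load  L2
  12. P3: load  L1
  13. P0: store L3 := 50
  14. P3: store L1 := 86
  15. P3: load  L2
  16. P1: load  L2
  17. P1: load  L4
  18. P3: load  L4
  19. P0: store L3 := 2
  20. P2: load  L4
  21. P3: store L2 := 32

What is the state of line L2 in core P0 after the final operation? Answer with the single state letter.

1. P2: store L1 := 32  bus=[BusRdX]  L1: P0=I P1=I P2=M P3=I  mem[L1]=80
2. P1: load  L3  bus=[BusRd]  L3: P0=I P1=E P2=I P3=I  mem[L3]=60
3. P1: store L2 := 60  bus=[BusRdX]  L2: P0=I P1=M P2=I P3=I  mem[L2]=90
4. P1: load  L2  bus=[-]  L2: P0=I P1=M P2=I P3=I  mem[L2]=90
5. P2: store L2 := 84  bus=[BusRdX,Flush]  L2: P0=I P1=I P2=M P3=I  mem[L2]=60
6. P1: store L2 := 62  bus=[BusRdX,Flush]  L2: P0=I P1=M P2=I P3=I  mem[L2]=84
7. P1: load  L2  bus=[-]  L2: P0=I P1=M P2=I P3=I  mem[L2]=84
8. P3: store L1 := 59  bus=[BusRdX,Flush]  L1: P0=I P1=I P2=I P3=M  mem[L1]=32
9. P2: store L2 := 51  bus=[BusRdX,Flush]  L2: P0=I P1=I P2=M P3=I  mem[L2]=62
10. P3: store L0 := 38  bus=[BusRdX]  L0: P0=I P1=I P2=I P3=M  mem[L0]=90
11. P2: load  L2  bus=[-]  L2: P0=I P1=I P2=M P3=I  mem[L2]=62
12. P3: load  L1  bus=[-]  L1: P0=I P1=I P2=I P3=M  mem[L1]=32
13. P0: store L3 := 50  bus=[BusRdX]  L3: P0=M P1=I P2=I P3=I  mem[L3]=60
14. P3: store L1 := 86  bus=[-]  L1: P0=I P1=I P2=I P3=M  mem[L1]=32
15. P3: load  L2  bus=[BusRd,Flush]  L2: P0=I P1=I P2=S P3=S  mem[L2]=51
16. P1: load  L2  bus=[BusRd]  L2: P0=I P1=S P2=S P3=S  mem[L2]=51
17. P1: load  L4  bus=[BusRd]  L4: P0=I P1=E P2=I P3=I  mem[L4]=50
18. P3: load  L4  bus=[BusRd]  L4: P0=I P1=S P2=I P3=S  mem[L4]=50
19. P0: store L3 := 2  bus=[-]  L3: P0=M P1=I P2=I P3=I  mem[L3]=60
20. P2: load  L4  bus=[BusRd]  L4: P0=I P1=S P2=S P3=S  mem[L4]=50
21. P3: store L2 := 32  bus=[BusUpgr]  L2: P0=I P1=I P2=I P3=M  mem[L2]=51

state = I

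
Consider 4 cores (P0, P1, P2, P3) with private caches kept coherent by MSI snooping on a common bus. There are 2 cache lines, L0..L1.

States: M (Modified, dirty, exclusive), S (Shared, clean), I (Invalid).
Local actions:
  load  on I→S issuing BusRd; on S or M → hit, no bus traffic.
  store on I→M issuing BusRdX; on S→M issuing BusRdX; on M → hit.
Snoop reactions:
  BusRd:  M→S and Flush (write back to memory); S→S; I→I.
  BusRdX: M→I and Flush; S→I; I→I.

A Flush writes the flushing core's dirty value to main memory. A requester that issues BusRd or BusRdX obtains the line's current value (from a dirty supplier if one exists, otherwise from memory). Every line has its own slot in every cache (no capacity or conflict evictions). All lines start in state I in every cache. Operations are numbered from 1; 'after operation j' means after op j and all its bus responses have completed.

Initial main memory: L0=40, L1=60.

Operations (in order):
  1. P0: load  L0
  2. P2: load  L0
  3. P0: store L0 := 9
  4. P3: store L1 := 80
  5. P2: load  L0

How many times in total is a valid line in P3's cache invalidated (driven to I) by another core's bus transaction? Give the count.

  op1 P0: load  L0 → S/I/I/I on L0; bus BusRd; mem=40
  op2 P2: load  L0 → S/I/S/I on L0; bus BusRd; mem=40
  op3 P0: store L0 := 9 → M/I/I/I on L0; bus BusRdX; mem=40
  op4 P3: store L1 := 80 → I/I/I/M on L1; bus BusRdX; mem=60
  op5 P2: load  L0 → S/I/S/I on L0; bus BusRd Flush; mem=9

invalidations = 0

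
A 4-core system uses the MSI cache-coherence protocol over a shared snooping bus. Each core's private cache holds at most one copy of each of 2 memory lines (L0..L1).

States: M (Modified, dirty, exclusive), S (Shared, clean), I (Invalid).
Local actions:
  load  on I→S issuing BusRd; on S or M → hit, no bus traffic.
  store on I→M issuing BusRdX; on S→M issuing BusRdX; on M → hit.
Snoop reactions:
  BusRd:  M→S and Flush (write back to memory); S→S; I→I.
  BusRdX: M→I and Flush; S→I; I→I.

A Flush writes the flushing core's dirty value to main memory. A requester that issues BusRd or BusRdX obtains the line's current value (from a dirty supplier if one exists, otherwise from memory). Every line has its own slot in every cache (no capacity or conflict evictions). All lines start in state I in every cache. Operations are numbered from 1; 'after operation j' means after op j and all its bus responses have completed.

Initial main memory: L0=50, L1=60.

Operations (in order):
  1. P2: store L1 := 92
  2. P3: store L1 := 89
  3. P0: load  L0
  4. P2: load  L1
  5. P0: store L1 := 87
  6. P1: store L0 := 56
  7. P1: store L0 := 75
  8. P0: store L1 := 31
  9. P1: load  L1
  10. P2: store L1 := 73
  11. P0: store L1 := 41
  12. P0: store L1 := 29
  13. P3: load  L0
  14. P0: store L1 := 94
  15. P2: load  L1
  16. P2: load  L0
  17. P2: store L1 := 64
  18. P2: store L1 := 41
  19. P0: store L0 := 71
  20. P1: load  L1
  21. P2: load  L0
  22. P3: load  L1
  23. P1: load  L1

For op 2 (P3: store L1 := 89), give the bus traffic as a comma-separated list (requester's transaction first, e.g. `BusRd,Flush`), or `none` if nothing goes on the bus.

step 1: P2: store L1 := 92  ⟶  IIMI  (L1)  txn=BusRdX  M[L1]=60
step 2: P3: store L1 := 89  ⟶  IIIM  (L1)  txn=BusRdX+Flush  M[L1]=92
step 3: P0: load  L0  ⟶  SIII  (L0)  txn=BusRd  M[L0]=50
step 4: P2: load  L1  ⟶  IISS  (L1)  txn=BusRd+Flush  M[L1]=89
step 5: P0: store L1 := 87  ⟶  MIII  (L1)  txn=BusRdX  M[L1]=89
step 6: P1: store L0 := 56  ⟶  IMII  (L0)  txn=BusRdX  M[L0]=50
step 7: P1: store L0 := 75  ⟶  IMII  (L0)  txn=∅  M[L0]=50
step 8: P0: store L1 := 31  ⟶  MIII  (L1)  txn=∅  M[L1]=89
step 9: P1: load  L1  ⟶  SSII  (L1)  txn=BusRd+Flush  M[L1]=31
step 10: P2: store L1 := 73  ⟶  IIMI  (L1)  txn=BusRdX  M[L1]=31
step 11: P0: store L1 := 41  ⟶  MIII  (L1)  txn=BusRdX+Flush  M[L1]=73
step 12: P0: store L1 := 29  ⟶  MIII  (L1)  txn=∅  M[L1]=73
step 13: P3: load  L0  ⟶  ISIS  (L0)  txn=BusRd+Flush  M[L0]=75
step 14: P0: store L1 := 94  ⟶  MIII  (L1)  txn=∅  M[L1]=73
step 15: P2: load  L1  ⟶  SISI  (L1)  txn=BusRd+Flush  M[L1]=94
step 16: P2: load  L0  ⟶  ISSS  (L0)  txn=BusRd  M[L0]=75
step 17: P2: store L1 := 64  ⟶  IIMI  (L1)  txn=BusRdX  M[L1]=94
step 18: P2: store L1 := 41  ⟶  IIMI  (L1)  txn=∅  M[L1]=94
step 19: P0: store L0 := 71  ⟶  MIII  (L0)  txn=BusRdX  M[L0]=75
step 20: P1: load  L1  ⟶  ISSI  (L1)  txn=BusRd+Flush  M[L1]=41
step 21: P2: load  L0  ⟶  SISI  (L0)  txn=BusRd+Flush  M[L0]=71
step 22: P3: load  L1  ⟶  ISSS  (L1)  txn=BusRd  M[L1]=41
step 23: P1: load  L1  ⟶  ISSS  (L1)  txn=∅  M[L1]=41

bus = BusRdX,Flush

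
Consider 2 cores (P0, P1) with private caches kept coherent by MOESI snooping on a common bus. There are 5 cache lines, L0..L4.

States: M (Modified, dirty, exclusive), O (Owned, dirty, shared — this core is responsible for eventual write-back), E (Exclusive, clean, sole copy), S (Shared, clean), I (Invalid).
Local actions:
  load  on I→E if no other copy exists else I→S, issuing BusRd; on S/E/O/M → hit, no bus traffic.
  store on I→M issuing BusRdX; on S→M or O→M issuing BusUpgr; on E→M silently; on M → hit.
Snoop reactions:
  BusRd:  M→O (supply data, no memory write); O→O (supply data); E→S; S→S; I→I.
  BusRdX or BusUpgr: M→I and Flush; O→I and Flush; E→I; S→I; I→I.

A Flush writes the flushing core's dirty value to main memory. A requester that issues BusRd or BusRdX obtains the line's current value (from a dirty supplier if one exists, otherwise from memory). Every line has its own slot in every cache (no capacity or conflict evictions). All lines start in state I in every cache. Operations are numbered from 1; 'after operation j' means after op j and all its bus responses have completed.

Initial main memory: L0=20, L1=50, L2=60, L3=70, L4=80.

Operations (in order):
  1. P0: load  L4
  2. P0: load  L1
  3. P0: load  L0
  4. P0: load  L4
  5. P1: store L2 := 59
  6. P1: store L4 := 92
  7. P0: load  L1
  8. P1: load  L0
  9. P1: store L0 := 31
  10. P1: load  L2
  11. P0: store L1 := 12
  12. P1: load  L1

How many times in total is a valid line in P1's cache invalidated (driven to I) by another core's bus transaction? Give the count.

invalidations = 0

  op1 P0: load  L4 → E/I on L4; bus BusRd; mem=80
  op2 P0: load  L1 → E/I on L1; bus BusRd; mem=50
  op3 P0: load  L0 → E/I on L0; bus BusRd; mem=20
  op4 P0: load  L4 → E/I on L4; bus (none); mem=80
  op5 P1: store L2 := 59 → I/M on L2; bus BusRdX; mem=60
  op6 P1: store L4 := 92 → I/M on L4; bus BusRdX; mem=80
  op7 P0: load  L1 → E/I on L1; bus (none); mem=50
  op8 P1: load  L0 → S/S on L0; bus BusRd; mem=20
  op9 P1: store L0 := 31 → I/M on L0; bus BusUpgr; mem=20
  op10 P1: load  L2 → I/M on L2; bus (none); mem=60
  op11 P0: store L1 := 12 → M/I on L1; bus (none); mem=50
  op12 P1: load  L1 → O/S on L1; bus BusRd; mem=50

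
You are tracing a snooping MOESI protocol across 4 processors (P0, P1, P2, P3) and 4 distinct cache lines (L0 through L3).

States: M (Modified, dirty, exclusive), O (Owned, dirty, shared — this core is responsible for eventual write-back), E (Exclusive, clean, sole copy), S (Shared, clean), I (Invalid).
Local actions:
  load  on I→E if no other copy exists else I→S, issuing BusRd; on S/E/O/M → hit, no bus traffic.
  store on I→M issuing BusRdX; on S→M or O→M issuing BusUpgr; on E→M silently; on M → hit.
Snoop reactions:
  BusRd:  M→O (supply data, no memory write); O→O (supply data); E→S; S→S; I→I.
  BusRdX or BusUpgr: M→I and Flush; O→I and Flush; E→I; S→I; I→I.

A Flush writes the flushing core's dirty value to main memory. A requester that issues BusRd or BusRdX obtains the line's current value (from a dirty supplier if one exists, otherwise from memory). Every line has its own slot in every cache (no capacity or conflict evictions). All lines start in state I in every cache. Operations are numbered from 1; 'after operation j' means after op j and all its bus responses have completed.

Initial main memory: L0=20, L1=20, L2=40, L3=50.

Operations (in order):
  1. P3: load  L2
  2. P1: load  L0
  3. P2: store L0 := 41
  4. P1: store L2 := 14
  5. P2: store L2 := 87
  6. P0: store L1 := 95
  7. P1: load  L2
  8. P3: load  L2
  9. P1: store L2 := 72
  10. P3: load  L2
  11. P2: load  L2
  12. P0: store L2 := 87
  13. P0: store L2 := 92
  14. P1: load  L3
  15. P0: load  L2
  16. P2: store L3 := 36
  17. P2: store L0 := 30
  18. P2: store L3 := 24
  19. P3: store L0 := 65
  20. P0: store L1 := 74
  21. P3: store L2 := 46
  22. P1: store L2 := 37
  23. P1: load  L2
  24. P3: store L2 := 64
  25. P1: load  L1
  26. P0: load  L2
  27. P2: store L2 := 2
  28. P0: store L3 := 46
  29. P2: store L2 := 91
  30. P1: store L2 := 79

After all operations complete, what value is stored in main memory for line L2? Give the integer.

memory[L2] = 91

1. P3: load  L2  bus=[BusRd]  L2: P0=I P1=I P2=I P3=E  mem[L2]=40
2. P1: load  L0  bus=[BusRd]  L0: P0=I P1=E P2=I P3=I  mem[L0]=20
3. P2: store L0 := 41  bus=[BusRdX]  L0: P0=I P1=I P2=M P3=I  mem[L0]=20
4. P1: store L2 := 14  bus=[BusRdX]  L2: P0=I P1=M P2=I P3=I  mem[L2]=40
5. P2: store L2 := 87  bus=[BusRdX,Flush]  L2: P0=I P1=I P2=M P3=I  mem[L2]=14
6. P0: store L1 := 95  bus=[BusRdX]  L1: P0=M P1=I P2=I P3=I  mem[L1]=20
7. P1: load  L2  bus=[BusRd]  L2: P0=I P1=S P2=O P3=I  mem[L2]=14
8. P3: load  L2  bus=[BusRd]  L2: P0=I P1=S P2=O P3=S  mem[L2]=14
9. P1: store L2 := 72  bus=[BusUpgr,Flush]  L2: P0=I P1=M P2=I P3=I  mem[L2]=87
10. P3: load  L2  bus=[BusRd]  L2: P0=I P1=O P2=I P3=S  mem[L2]=87
11. P2: load  L2  bus=[BusRd]  L2: P0=I P1=O P2=S P3=S  mem[L2]=87
12. P0: store L2 := 87  bus=[BusRdX,Flush]  L2: P0=M P1=I P2=I P3=I  mem[L2]=72
13. P0: store L2 := 92  bus=[-]  L2: P0=M P1=I P2=I P3=I  mem[L2]=72
14. P1: load  L3  bus=[BusRd]  L3: P0=I P1=E P2=I P3=I  mem[L3]=50
15. P0: load  L2  bus=[-]  L2: P0=M P1=I P2=I P3=I  mem[L2]=72
16. P2: store L3 := 36  bus=[BusRdX]  L3: P0=I P1=I P2=M P3=I  mem[L3]=50
17. P2: store L0 := 30  bus=[-]  L0: P0=I P1=I P2=M P3=I  mem[L0]=20
18. P2: store L3 := 24  bus=[-]  L3: P0=I P1=I P2=M P3=I  mem[L3]=50
19. P3: store L0 := 65  bus=[BusRdX,Flush]  L0: P0=I P1=I P2=I P3=M  mem[L0]=30
20. P0: store L1 := 74  bus=[-]  L1: P0=M P1=I P2=I P3=I  mem[L1]=20
21. P3: store L2 := 46  bus=[BusRdX,Flush]  L2: P0=I P1=I P2=I P3=M  mem[L2]=92
22. P1: store L2 := 37  bus=[BusRdX,Flush]  L2: P0=I P1=M P2=I P3=I  mem[L2]=46
23. P1: load  L2  bus=[-]  L2: P0=I P1=M P2=I P3=I  mem[L2]=46
24. P3: store L2 := 64  bus=[BusRdX,Flush]  L2: P0=I P1=I P2=I P3=M  mem[L2]=37
25. P1: load  L1  bus=[BusRd]  L1: P0=O P1=S P2=I P3=I  mem[L1]=20
26. P0: load  L2  bus=[BusRd]  L2: P0=S P1=I P2=I P3=O  mem[L2]=37
27. P2: store L2 := 2  bus=[BusRdX,Flush]  L2: P0=I P1=I P2=M P3=I  mem[L2]=64
28. P0: store L3 := 46  bus=[BusRdX,Flush]  L3: P0=M P1=I P2=I P3=I  mem[L3]=24
29. P2: store L2 := 91  bus=[-]  L2: P0=I P1=I P2=M P3=I  mem[L2]=64
30. P1: store L2 := 79  bus=[BusRdX,Flush]  L2: P0=I P1=M P2=I P3=I  mem[L2]=91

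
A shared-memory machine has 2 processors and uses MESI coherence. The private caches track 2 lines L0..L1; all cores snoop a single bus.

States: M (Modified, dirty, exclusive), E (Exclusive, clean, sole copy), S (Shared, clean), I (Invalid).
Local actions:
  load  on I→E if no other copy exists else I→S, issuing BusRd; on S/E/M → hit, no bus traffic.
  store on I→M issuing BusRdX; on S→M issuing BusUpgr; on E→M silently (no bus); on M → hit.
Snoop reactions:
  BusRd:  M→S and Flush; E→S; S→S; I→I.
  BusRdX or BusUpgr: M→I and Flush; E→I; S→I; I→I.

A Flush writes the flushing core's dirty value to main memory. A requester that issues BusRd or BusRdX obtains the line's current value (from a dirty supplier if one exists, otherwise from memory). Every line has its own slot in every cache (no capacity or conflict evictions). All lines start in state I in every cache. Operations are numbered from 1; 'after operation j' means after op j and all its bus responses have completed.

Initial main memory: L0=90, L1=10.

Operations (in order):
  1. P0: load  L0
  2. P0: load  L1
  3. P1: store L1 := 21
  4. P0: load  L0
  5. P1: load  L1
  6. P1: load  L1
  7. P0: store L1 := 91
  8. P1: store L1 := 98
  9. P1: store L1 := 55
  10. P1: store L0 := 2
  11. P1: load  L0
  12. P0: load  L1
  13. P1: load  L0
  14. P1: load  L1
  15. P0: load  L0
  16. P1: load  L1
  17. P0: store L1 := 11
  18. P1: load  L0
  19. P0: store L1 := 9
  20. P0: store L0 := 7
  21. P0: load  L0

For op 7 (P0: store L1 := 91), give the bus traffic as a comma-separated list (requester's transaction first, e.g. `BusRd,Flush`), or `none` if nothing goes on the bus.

  op1 P0: load  L0 → E/I on L0; bus BusRd; mem=90
  op2 P0: load  L1 → E/I on L1; bus BusRd; mem=10
  op3 P1: store L1 := 21 → I/M on L1; bus BusRdX; mem=10
  op4 P0: load  L0 → E/I on L0; bus (none); mem=90
  op5 P1: load  L1 → I/M on L1; bus (none); mem=10
  op6 P1: load  L1 → I/M on L1; bus (none); mem=10
  op7 P0: store L1 := 91 → M/I on L1; bus BusRdX Flush; mem=21
  op8 P1: store L1 := 98 → I/M on L1; bus BusRdX Flush; mem=91
  op9 P1: store L1 := 55 → I/M on L1; bus (none); mem=91
  op10 P1: store L0 := 2 → I/M on L0; bus BusRdX; mem=90
  op11 P1: load  L0 → I/M on L0; bus (none); mem=90
  op12 P0: load  L1 → S/S on L1; bus BusRd Flush; mem=55
  op13 P1: load  L0 → I/M on L0; bus (none); mem=90
  op14 P1: load  L1 → S/S on L1; bus (none); mem=55
  op15 P0: load  L0 → S/S on L0; bus BusRd Flush; mem=2
  op16 P1: load  L1 → S/S on L1; bus (none); mem=55
  op17 P0: store L1 := 11 → M/I on L1; bus BusUpgr; mem=55
  op18 P1: load  L0 → S/S on L0; bus (none); mem=2
  op19 P0: store L1 := 9 → M/I on L1; bus (none); mem=55
  op20 P0: store L0 := 7 → M/I on L0; bus BusUpgr; mem=2
  op21 P0: load  L0 → M/I on L0; bus (none); mem=2

bus = BusRdX,Flush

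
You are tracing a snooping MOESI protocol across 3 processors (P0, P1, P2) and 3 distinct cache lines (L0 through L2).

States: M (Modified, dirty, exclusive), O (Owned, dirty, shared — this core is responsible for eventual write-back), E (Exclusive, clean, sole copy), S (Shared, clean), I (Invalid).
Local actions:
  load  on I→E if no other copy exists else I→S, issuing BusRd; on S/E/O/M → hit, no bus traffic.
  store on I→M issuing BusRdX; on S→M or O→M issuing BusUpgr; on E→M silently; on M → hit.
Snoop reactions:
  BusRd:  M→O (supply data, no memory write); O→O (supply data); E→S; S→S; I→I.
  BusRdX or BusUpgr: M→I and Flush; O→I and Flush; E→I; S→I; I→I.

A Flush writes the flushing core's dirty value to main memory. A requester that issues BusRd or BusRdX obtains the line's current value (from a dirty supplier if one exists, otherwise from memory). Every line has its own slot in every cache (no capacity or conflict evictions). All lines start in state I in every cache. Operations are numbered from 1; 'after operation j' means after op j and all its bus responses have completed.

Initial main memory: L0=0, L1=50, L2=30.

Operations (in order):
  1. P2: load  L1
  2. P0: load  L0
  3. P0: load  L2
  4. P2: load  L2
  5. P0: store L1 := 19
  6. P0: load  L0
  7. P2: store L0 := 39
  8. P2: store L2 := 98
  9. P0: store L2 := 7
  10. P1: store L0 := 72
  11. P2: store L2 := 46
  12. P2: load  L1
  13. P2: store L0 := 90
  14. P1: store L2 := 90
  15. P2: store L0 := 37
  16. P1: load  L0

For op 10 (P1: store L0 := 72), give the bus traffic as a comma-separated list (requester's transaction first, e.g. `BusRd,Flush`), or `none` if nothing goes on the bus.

  op1 P2: load  L1 → I/I/E on L1; bus BusRd; mem=50
  op2 P0: load  L0 → E/I/I on L0; bus BusRd; mem=0
  op3 P0: load  L2 → E/I/I on L2; bus BusRd; mem=30
  op4 P2: load  L2 → S/I/S on L2; bus BusRd; mem=30
  op5 P0: store L1 := 19 → M/I/I on L1; bus BusRdX; mem=50
  op6 P0: load  L0 → E/I/I on L0; bus (none); mem=0
  op7 P2: store L0 := 39 → I/I/M on L0; bus BusRdX; mem=0
  op8 P2: store L2 := 98 → I/I/M on L2; bus BusUpgr; mem=30
  op9 P0: store L2 := 7 → M/I/I on L2; bus BusRdX Flush; mem=98
  op10 P1: store L0 := 72 → I/M/I on L0; bus BusRdX Flush; mem=39
  op11 P2: store L2 := 46 → I/I/M on L2; bus BusRdX Flush; mem=7
  op12 P2: load  L1 → O/I/S on L1; bus BusRd; mem=50
  op13 P2: store L0 := 90 → I/I/M on L0; bus BusRdX Flush; mem=72
  op14 P1: store L2 := 90 → I/M/I on L2; bus BusRdX Flush; mem=46
  op15 P2: store L0 := 37 → I/I/M on L0; bus (none); mem=72
  op16 P1: load  L0 → I/S/O on L0; bus BusRd; mem=72

bus = BusRdX,Flush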